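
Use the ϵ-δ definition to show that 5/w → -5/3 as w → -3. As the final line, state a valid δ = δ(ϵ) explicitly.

δ = min(3/2, (9/10)ϵ)

Fix ϵ > 0. We seek δ > 0 such that 0 < |w + 3| < δ implies |5/w + 5/3| < ϵ.
|5/w + 5/3| = 5·|-3 − w|/(3·|w|) = 5|w + 3|/(3|w|).
Restrict δ ≤ 3/2. Then |w + 3| < 3/2 gives |w| > 3/2, so 3|w| > 9/2.
Then |5/w + 5/3| < 5|w + 3|/(9/2), which is < ϵ when |w + 3| < (9/10)ϵ.
Take δ = min(3/2, (9/10)ϵ). Then 0 < |w + 3| < δ gives both |w + 3| < 3/2 and |w + 3| < (9/10)ϵ, so |5/w + 5/3| < ϵ.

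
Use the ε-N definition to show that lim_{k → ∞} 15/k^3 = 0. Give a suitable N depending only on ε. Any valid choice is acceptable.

Fix ε > 0. For k ≥ 1, |15/k^3 − 0| = 15/k^3.
15/k^3 < ε ⇔ k^3 > 15/ε ⇔ k > (15/ε)^{1/3}.
Take N = (15/ε)^{1/3}. Then k > N implies 15/k^3 < ε.

N = (15/ε)^{1/3}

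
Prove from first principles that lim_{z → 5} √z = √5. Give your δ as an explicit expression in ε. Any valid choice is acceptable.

Suppose ε > 0. We want δ > 0 such that 0 < |z − 5| < δ implies |√z − √5| < ε.
Rationalise: √z − √5 = (z − 5)/(√z + √5), so |√z − √5| = |z − 5|/(√z + √5).
Restrict δ ≤ 5 so that |z − 5| < 5 forces z > 0, and then √z + √5 > √5.
Hence |√z − √5| < |z − 5|/√5, which is < ε once |z − 5| < √5·ε.
Take δ = min(5, √5·ε). If 0 < |z − 5| < δ then z > 0 and |√z − √5| < |z − 5|/√5 < ε.

δ = min(5, √5·ε)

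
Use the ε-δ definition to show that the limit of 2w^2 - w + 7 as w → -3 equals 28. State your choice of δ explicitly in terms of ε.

δ = min(1, ε/15)

Let ε > 0. We want δ > 0 such that 0 < |w + 3| < δ implies |(2w^2 - w + 7) − 28| < ε.
(2w^2 - w + 7) − 28 = 2w^2 - w - 21 = (w + 3)(2w - 7).
So |(2w^2 - w + 7) − 28| = |w + 3|·|2w - 7|.
Assume first that |w + 3| < 1, so |w| < 4. Then |2w - 7| ≤ 2·4 + 7 = 15.
Hence |(2w^2 - w + 7) − 28| ≤ 15|w + 3| < ε provided |w + 3| < ε/15.
Take δ = min(1, ε/15). Then 0 < |w + 3| < δ gives both |w + 3| < 1 and |w + 3| < ε/15, so |(2w^2 - w + 7) − 28| < ε.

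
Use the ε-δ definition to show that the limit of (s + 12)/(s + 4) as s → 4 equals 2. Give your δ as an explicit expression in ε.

Let ε > 0. We want δ > 0 with 0 < |s − 4| < δ ⇒ |(s + 12)/(s + 4) − 2| < ε.
Combining over a common denominator, (s + 12)/(s + 4) − 2 = [(s + 12)·8 − 16·(s + 4)] / [8·(s + 4)] = -8(s − 4) / (8(s + 4)).
So |(s + 12)/(s + 4) − 2| = 8|s − 4| / (8·|s + 4|).
Require δ ≤ 4, so |s + 4| ≥ |8| − |s − 4| > 8 − 4 = 4.
Hence |(s + 12)/(s + 4) − 2| < 8|s − 4|/(8·4) = (1/4)|s − 4|, which is < ε once |s − 4| < 4ε.
Take δ = min(4, 4ε). Then 0 < |s − 4| < δ forces both bounds, so |(s + 12)/(s + 4) − 2| < ε.

δ = min(4, 4ε)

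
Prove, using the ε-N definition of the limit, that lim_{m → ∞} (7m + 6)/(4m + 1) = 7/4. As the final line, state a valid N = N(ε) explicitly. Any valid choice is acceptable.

Let ε > 0 be given. For m ≥ 1, |(7m + 6)/(4m + 1) − (7/4)| = |17|/(4(4m + 1)) = 17/(4(4m + 1)).
Since 4m + 1 ≥ 4m for m ≥ 1, this is ≤ 17/(4·4m) = (17/16)/m.
So |(7m + 6)/(4m + 1) − (7/4)| < ε whenever m > (17/16)/ε.
Take N = (17/16)/ε. If m > N then |(7m + 6)/(4m + 1) − (7/4)| ≤ (17/16)/m < ε.

N = (17/16)/ε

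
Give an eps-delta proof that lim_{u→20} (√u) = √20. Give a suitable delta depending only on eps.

Suppose eps > 0. We want delta > 0 such that 0 < |u − 20| < delta implies |√u − √20| < eps.
Rationalise: √u − √20 = (u − 20)/(√u + √20), so |√u − √20| = |u − 20|/(√u + √20).
Restrict delta ≤ 20 so that |u − 20| < 20 forces u > 0, and then √u + √20 > √20.
Hence |√u − √20| < |u − 20|/√20, which is < eps once |u − 20| < √20·eps.
Take delta = min(20, √20·eps). If 0 < |u − 20| < delta then u > 0 and |√u − √20| < |u − 20|/√20 < eps.

delta = min(20, √20·eps)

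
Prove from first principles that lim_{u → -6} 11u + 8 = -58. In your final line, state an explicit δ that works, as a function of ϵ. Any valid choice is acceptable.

δ = ϵ/11

Let ϵ > 0. We need δ > 0 so that 0 < |u + 6| < δ implies |(11u + 8) + 58| < ϵ.
|(11u + 8) + 58| = |11u + 66| = 11|u + 6|.
Thus it suffices that |u + 6| < ϵ/11.
Choosing δ = ϵ/11 gives |(11u + 8) + 58| = 11|u + 6| < ϵ whenever |u + 6| < δ.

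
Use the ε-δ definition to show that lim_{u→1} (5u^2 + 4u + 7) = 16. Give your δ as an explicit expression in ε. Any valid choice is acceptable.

Let ε > 0 be given. We want δ > 0 such that 0 < |u − 1| < δ implies |(5u^2 + 4u + 7) − 16| < ε.
(5u^2 + 4u + 7) − 16 = 5u^2 + 4u - 9 = (u − 1)(5u + 9).
So |(5u^2 + 4u + 7) − 16| = |u − 1|·|5u + 9|.
Require δ ≤ 1. Then |u − 1| < 1 gives |u| < 2, and by the triangle inequality |5u + 9| ≤ 5·2 + 9 = 19.
Hence |(5u^2 + 4u + 7) − 16| ≤ 19|u − 1| < ε provided |u − 1| < ε/19.
Choosing δ = min(1, ε/19) ensures both conditions, hence |(5u^2 + 4u + 7) − 16| < ε.

δ = min(1, ε/19)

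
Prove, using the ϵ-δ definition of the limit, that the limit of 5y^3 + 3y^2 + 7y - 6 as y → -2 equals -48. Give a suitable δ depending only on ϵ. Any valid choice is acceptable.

δ = min(2, ϵ/129)

Suppose ϵ > 0. We want δ > 0 such that 0 < |y + 2| < δ implies |(5y^3 + 3y^2 + 7y - 6) + 48| < ϵ.
(5y^3 + 3y^2 + 7y - 6) + 48 = 5y^3 + 3y^2 + 7y + 42 = (y + 2)(5y^2 - 7y + 21).
So |(5y^3 + 3y^2 + 7y - 6) + 48| = |y + 2|·|5y^2 - 7y + 21|.
Assume first that |y + 2| < 2, so |y| < 4. Then |5y^2 - 7y + 21| ≤ 5·4^2 + 7·4 + 21 = 129.
Hence |(5y^3 + 3y^2 + 7y - 6) + 48| ≤ 129|y + 2| < ϵ provided |y + 2| < ϵ/129.
Take δ = min(2, ϵ/129). Then 0 < |y + 2| < δ gives both |y + 2| < 2 and |y + 2| < ϵ/129, so |(5y^3 + 3y^2 + 7y - 6) + 48| < ϵ.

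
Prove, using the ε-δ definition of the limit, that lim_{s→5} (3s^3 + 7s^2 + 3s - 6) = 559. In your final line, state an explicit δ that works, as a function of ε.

δ = min(2, ε/414)

Let ε > 0 be given. We want δ > 0 such that 0 < |s − 5| < δ implies |(3s^3 + 7s^2 + 3s - 6) − 559| < ε.
(3s^3 + 7s^2 + 3s - 6) − 559 = 3s^3 + 7s^2 + 3s - 565 = (s − 5)(3s^2 + 22s + 113).
So |(3s^3 + 7s^2 + 3s - 6) − 559| = |s − 5|·|3s^2 + 22s + 113|.
Assume first that |s − 5| < 2, so |s| < 7. Then |3s^2 + 22s + 113| ≤ 3·7^2 + 22·7 + 113 = 414.
Hence |(3s^3 + 7s^2 + 3s - 6) − 559| ≤ 414|s − 5| < ε provided |s − 5| < ε/414.
Choosing δ = min(2, ε/414) ensures both conditions, hence |(3s^3 + 7s^2 + 3s - 6) − 559| < ε.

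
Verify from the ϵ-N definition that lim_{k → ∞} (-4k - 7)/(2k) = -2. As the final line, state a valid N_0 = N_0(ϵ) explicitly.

N_0 = (7/2)/ϵ

Let ϵ > 0 be given. For k ≥ 1, |(-4k - 7)/(2k) + 2| = |-14|/(2(2k)) = 14/(2(2k)).
Since 2k ≥ 2k for k ≥ 1, this is ≤ 14/(2·2k) = (7/2)/k.
So |(-4k - 7)/(2k) + 2| < ϵ whenever k > (7/2)/ϵ.
Take N_0 = (7/2)/ϵ. If k > N_0 then |(-4k - 7)/(2k) + 2| ≤ (7/2)/k < ϵ.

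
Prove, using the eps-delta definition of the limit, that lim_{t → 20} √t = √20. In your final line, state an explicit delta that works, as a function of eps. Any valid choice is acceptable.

Let eps > 0 be given. We want delta > 0 such that 0 < |t − 20| < delta implies |√t − √20| < eps.
Multiplying by the conjugate, |√t − √20| = |t − 20|/(√t + √20).
Restrict delta ≤ 20 so that |t − 20| < 20 forces t > 0, and then √t + √20 > √20.
Hence |√t − √20| < |t − 20|/√20, which is < eps once |t − 20| < √20·eps.
Take delta = min(20, √20·eps). If 0 < |t − 20| < delta then t > 0 and |√t − √20| < |t − 20|/√20 < eps.

delta = min(20, √20·eps)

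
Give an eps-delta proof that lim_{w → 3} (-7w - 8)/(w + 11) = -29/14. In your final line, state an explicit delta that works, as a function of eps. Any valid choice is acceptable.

Let eps > 0. We want delta > 0 with 0 < |w − 3| < delta ⇒ |(-7w - 8)/(w + 11) + 29/14| < eps.
Combining over a common denominator, (-7w - 8)/(w + 11) + 29/14 = [(-7w - 8)·14 − (-29)·(w + 11)] / [14·(w + 11)] = -69(w − 3) / (14(w + 11)).
So |(-7w - 8)/(w + 11) + 29/14| = 69|w − 3| / (14·|w + 11|).
Require delta ≤ 7, so |w + 11| ≥ |14| − |w − 3| > 14 − 7 = 7.
Hence |(-7w - 8)/(w + 11) + 29/14| < 69|w − 3|/(14·7) = (69/98)|w − 3|, which is < eps once |w − 3| < (98/69)eps.
Take delta = min(7, (98/69)eps). Then 0 < |w − 3| < delta forces both bounds, so |(-7w - 8)/(w + 11) + 29/14| < eps.

delta = min(7, (98/69)eps)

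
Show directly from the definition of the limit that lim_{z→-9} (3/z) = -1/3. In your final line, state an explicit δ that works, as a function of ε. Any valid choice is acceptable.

Let ε > 0 be given. We seek δ > 0 such that 0 < |z + 9| < δ implies |3/z + 1/3| < ε.
|3/z + 1/3| = 3·|-9 − z|/(9·|z|) = 3|z + 9|/(9|z|).
Require δ ≤ 9/2 so that |z| > 9 − 9/2 = 9/2, hence 9|z| > 81/2.
Then |3/z + 1/3| < 3|z + 9|/(81/2), which is < ε when |z + 9| < (27/2)ε.
Take δ = min(9/2, (27/2)ε). Then 0 < |z + 9| < δ gives both |z + 9| < 9/2 and |z + 9| < (27/2)ε, so |3/z + 1/3| < ε.

δ = min(9/2, (27/2)ε)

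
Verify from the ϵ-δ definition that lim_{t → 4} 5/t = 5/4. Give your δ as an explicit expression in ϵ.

Let ϵ > 0. We seek δ > 0 such that 0 < |t − 4| < δ implies |5/t − (5/4)| < ϵ.
|5/t − (5/4)| = 5·|4 − t|/(4·|t|) = 5|t − 4|/(4|t|).
Restrict δ ≤ 2. Then |t − 4| < 2 gives |t| > 2, so 4|t| > 8.
Then |5/t − (5/4)| < 5|t − 4|/8, which is < ϵ when |t − 4| < (8/5)ϵ.
Take δ = min(2, (8/5)ϵ). Then 0 < |t − 4| < δ gives both |t − 4| < 2 and |t − 4| < (8/5)ϵ, so |5/t − (5/4)| < ϵ.

δ = min(2, (8/5)ϵ)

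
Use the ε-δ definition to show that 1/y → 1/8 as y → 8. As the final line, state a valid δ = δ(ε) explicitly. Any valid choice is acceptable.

Let ε > 0 be given. We seek δ > 0 such that 0 < |y − 8| < δ implies |1/y − (1/8)| < ε.
|1/y − (1/8)| = |8 − y|/(8·|y|) = |y − 8|/(8|y|).
Require δ ≤ 4 so that |y| > 8 − 4 = 4, hence 8|y| > 32.
Then |1/y − (1/8)| < |y − 8|/32, which is < ε when |y − 8| < 32ε.
Take δ = min(4, 32ε). Then 0 < |y − 8| < δ gives both |y − 8| < 4 and |y − 8| < 32ε, so |1/y − (1/8)| < ε.

δ = min(4, 32ε)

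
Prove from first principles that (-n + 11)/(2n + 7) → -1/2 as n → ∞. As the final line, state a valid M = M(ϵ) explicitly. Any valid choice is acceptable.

Let ϵ > 0 be given. For n ≥ 1, |(-n + 11)/(2n + 7) + 1/2| = |29|/(2(2n + 7)) = 29/(2(2n + 7)).
Since 2n + 7 ≥ 2n for n ≥ 1, this is ≤ 29/(2·2n) = (29/4)/n.
So |(-n + 11)/(2n + 7) + 1/2| < ϵ whenever n > (29/4)/ϵ.
Take M = (29/4)/ϵ. If n > M then |(-n + 11)/(2n + 7) + 1/2| ≤ (29/4)/n < ϵ.

M = (29/4)/ϵ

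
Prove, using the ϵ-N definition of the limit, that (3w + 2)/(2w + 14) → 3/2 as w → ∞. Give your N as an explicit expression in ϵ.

Suppose ϵ > 0. We seek N > 0 such that w > N implies |(3w + 2)/(2w + 14) − (3/2)| < ϵ.
(3w + 2)/(2w + 14) − (3/2) = (2(3w + 2) − 3(2w + 14)) / (2(2w + 14)) = -38/(2(2w + 14)).
For w > 0 we have 2w + 14 > 2w, so |(3w + 2)/(2w + 14) − (3/2)| = 38/(2(2w + 14)) < 38/(2·2w) = (19/2)/w.
Thus |(3w + 2)/(2w + 14) − (3/2)| < ϵ whenever w > (19/2)/ϵ.
Take N = (19/2)/ϵ. If w > N then |(3w + 2)/(2w + 14) − (3/2)| < (19/2)/w < ϵ.

N = (19/2)/ϵ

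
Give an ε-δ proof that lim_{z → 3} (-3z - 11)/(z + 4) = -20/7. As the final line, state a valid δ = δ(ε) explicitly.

δ = min(7/2, (49/2)ε)

Suppose ε > 0. We want δ > 0 with 0 < |z − 3| < δ ⇒ |(-3z - 11)/(z + 4) + 20/7| < ε.
Combining over a common denominator, (-3z - 11)/(z + 4) + 20/7 = [(-3z - 11)·7 − (-20)·(z + 4)] / [7·(z + 4)] = -1(z − 3) / (7(z + 4)).
So |(-3z - 11)/(z + 4) + 20/7| = |z − 3| / (7·|z + 4|).
Restrict δ ≤ 7/2. Then |z − 3| < 7/2 gives |z + 4| = |(z − 3) + 7| ≥ 7 − 7/2 = 7/2.
Hence |(-3z - 11)/(z + 4) + 20/7| < |z − 3|/(7·(7/2)) = (2/49)|z − 3|, which is < ε once |z − 3| < (49/2)ε.
Take δ = min(7/2, (49/2)ε). Then 0 < |z − 3| < δ forces both bounds, so |(-3z - 11)/(z + 4) + 20/7| < ε.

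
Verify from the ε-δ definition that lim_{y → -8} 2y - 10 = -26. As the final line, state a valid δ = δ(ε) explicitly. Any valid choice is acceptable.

δ = ε/2

Let ε > 0 be given. We need δ > 0 so that 0 < |y + 8| < δ implies |(2y - 10) + 26| < ε.
|(2y - 10) + 26| = |2y + 16| = 2|y + 8|.
So 2|y + 8| < ε exactly when |y + 8| < ε/2.
Choosing δ = ε/2 gives |(2y - 10) + 26| = 2|y + 8| < ε whenever |y + 8| < δ.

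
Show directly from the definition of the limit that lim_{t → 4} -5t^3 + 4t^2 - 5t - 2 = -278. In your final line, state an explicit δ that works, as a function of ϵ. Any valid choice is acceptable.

Let ϵ > 0 be given. We want δ > 0 such that 0 < |t − 4| < δ implies |(-5t^3 + 4t^2 - 5t - 2) + 278| < ϵ.
(-5t^3 + 4t^2 - 5t - 2) + 278 = -5t^3 + 4t^2 - 5t + 276 = (t − 4)(-5t^2 - 16t - 69).
So |(-5t^3 + 4t^2 - 5t - 2) + 278| = |t − 4|·|-5t^2 - 16t - 69|.
Assume first that |t − 4| < 1, so |t| < 5. Then |-5t^2 - 16t - 69| ≤ 5·5^2 + 16·5 + 69 = 274.
Hence |(-5t^3 + 4t^2 - 5t - 2) + 278| ≤ 274|t − 4| < ϵ provided |t − 4| < ϵ/274.
Take δ = min(1, ϵ/274). Then 0 < |t − 4| < δ gives both |t − 4| < 1 and |t − 4| < ϵ/274, so |(-5t^3 + 4t^2 - 5t - 2) + 278| < ϵ.

δ = min(1, ϵ/274)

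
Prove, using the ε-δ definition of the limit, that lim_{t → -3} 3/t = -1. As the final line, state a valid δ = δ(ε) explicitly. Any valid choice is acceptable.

Fix ε > 0. We seek δ > 0 such that 0 < |t + 3| < δ implies |3/t + 1| < ε.
|3/t + 1| = 3·|-3 − t|/(3·|t|) = 3|t + 3|/(3|t|).
Require δ ≤ 3/2 so that |t| > 3 − 3/2 = 3/2, hence 3|t| > 9/2.
Then |3/t + 1| < 3|t + 3|/(9/2), which is < ε when |t + 3| < (3/2)ε.
Take δ = min(3/2, (3/2)ε). Then 0 < |t + 3| < δ gives both |t + 3| < 3/2 and |t + 3| < (3/2)ε, so |3/t + 1| < ε.

δ = min(3/2, (3/2)ε)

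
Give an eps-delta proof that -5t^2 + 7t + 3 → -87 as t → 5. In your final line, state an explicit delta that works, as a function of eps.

Suppose eps > 0. We want delta > 0 such that 0 < |t − 5| < delta implies |(-5t^2 + 7t + 3) + 87| < eps.
(-5t^2 + 7t + 3) + 87 = -5t^2 + 7t + 90 = (t − 5)(-5t - 18).
So |(-5t^2 + 7t + 3) + 87| = |t − 5|·|-5t - 18|.
Assume first that |t − 5| < 1, so |t| < 6. Then |-5t - 18| ≤ 5·6 + 18 = 48.
Hence |(-5t^2 + 7t + 3) + 87| ≤ 48|t − 5| < eps provided |t − 5| < eps/48.
Take delta = min(1, eps/48). Then 0 < |t − 5| < delta gives both |t − 5| < 1 and |t − 5| < eps/48, so |(-5t^2 + 7t + 3) + 87| < eps.

delta = min(1, eps/48)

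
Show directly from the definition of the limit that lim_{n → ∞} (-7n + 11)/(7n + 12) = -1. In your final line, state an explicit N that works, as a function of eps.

N = (23/7)/eps

Let eps > 0. For n ≥ 1, |(-7n + 11)/(7n + 12) + 1| = |161|/(7(7n + 12)) = 161/(7(7n + 12)).
Since 7n + 12 ≥ 7n for n ≥ 1, this is ≤ 161/(7·7n) = (23/7)/n.
So |(-7n + 11)/(7n + 12) + 1| < eps whenever n > (23/7)/eps.
Take N = (23/7)/eps. If n > N then |(-7n + 11)/(7n + 12) + 1| ≤ (23/7)/n < eps.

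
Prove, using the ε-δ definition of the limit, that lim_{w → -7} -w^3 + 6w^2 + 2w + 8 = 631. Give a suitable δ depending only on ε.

Let ε > 0. We want δ > 0 such that 0 < |w + 7| < δ implies |(-w^3 + 6w^2 + 2w + 8) − 631| < ε.
(-w^3 + 6w^2 + 2w + 8) − 631 = -w^3 + 6w^2 + 2w - 623 = (w + 7)(-w^2 + 13w - 89).
So |(-w^3 + 6w^2 + 2w + 8) − 631| = |w + 7|·|-w^2 + 13w - 89|.
Require δ ≤ 2. Then |w + 7| < 2 gives |w| < 9, and by the triangle inequality |-w^2 + 13w - 89| ≤ 9^2 + 13·9 + 89 = 287.
Hence |(-w^3 + 6w^2 + 2w + 8) − 631| ≤ 287|w + 7| < ε provided |w + 7| < ε/287.
Choosing δ = min(2, ε/287) ensures both conditions, hence |(-w^3 + 6w^2 + 2w + 8) − 631| < ε.

δ = min(2, ε/287)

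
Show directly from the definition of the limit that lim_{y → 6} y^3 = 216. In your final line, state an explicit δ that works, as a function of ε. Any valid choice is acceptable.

Let ε > 0 be given. We seek δ > 0 with 0 < |y − 6| < δ ⇒ |y^3 − 216| < ε.
Factor: y^3 − 216 = (y − 6)(y^2 + 6y + 36), so |y^3 − 216| = |y − 6|·|y^2 + 6y + 36|.
Restrict δ ≤ 1. Then |y − 6| < 1 gives |y| < 7, so by the triangle inequality |y^2 + 6y + 36| ≤ 7^2 + 6·7 + 36 = 127.
Hence |y^3 − 216| ≤ 127|y − 6|, which is < ε once |y − 6| < ε/127.
Take δ = min(1, ε/127). If 0 < |y − 6| < δ then both bounds hold and |y^3 − 216| ≤ 127|y − 6| < 127·(ε/127) = ε.

δ = min(1, ε/127)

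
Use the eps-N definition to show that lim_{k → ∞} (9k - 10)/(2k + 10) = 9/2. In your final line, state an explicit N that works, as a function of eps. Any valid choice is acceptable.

Let eps > 0 be given. For k ≥ 1, |(9k - 10)/(2k + 10) − (9/2)| = |-110|/(2(2k + 10)) = 110/(2(2k + 10)).
Since 2k + 10 ≥ 2k for k ≥ 1, this is ≤ 110/(2·2k) = (55/2)/k.
So |(9k - 10)/(2k + 10) − (9/2)| < eps whenever k > (55/2)/eps.
Take N = (55/2)/eps. If k > N then |(9k - 10)/(2k + 10) − (9/2)| ≤ (55/2)/k < eps.

N = (55/2)/eps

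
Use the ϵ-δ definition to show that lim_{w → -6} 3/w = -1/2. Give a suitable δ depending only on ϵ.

δ = min(3, 6ϵ)

Suppose ϵ > 0. We seek δ > 0 such that 0 < |w + 6| < δ implies |3/w + 1/2| < ϵ.
|3/w + 1/2| = 3·|-6 − w|/(6·|w|) = 3|w + 6|/(6|w|).
Require δ ≤ 3 so that |w| > 6 − 3 = 3, hence 6|w| > 18.
Then |3/w + 1/2| < 3|w + 6|/18, which is < ϵ when |w + 6| < 6ϵ.
Take δ = min(3, 6ϵ). Then 0 < |w + 6| < δ gives both |w + 6| < 3 and |w + 6| < 6ϵ, so |3/w + 1/2| < ϵ.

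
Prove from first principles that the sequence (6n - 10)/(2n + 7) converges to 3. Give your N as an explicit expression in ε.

N = (31/2)/ε

Suppose ε > 0. For n ≥ 1, |(6n - 10)/(2n + 7) − 3| = |-62|/(2(2n + 7)) = 62/(2(2n + 7)).
Since 2n + 7 ≥ 2n for n ≥ 1, this is ≤ 62/(2·2n) = (31/2)/n.
So |(6n - 10)/(2n + 7) − 3| < ε whenever n > (31/2)/ε.
Take N = (31/2)/ε. If n > N then |(6n - 10)/(2n + 7) − 3| ≤ (31/2)/n < ε.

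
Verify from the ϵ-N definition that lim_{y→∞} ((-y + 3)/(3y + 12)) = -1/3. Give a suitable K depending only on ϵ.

Let ϵ > 0. We seek K > 0 such that y > K implies |(-y + 3)/(3y + 12) + 1/3| < ϵ.
(-y + 3)/(3y + 12) + 1/3 = (3(-y + 3) − (-1)(3y + 12)) / (3(3y + 12)) = 21/(3(3y + 12)).
For y > 0 we have 3y + 12 > 3y, so |(-y + 3)/(3y + 12) + 1/3| = 21/(3(3y + 12)) < 21/(3·3y) = (7/3)/y.
Thus |(-y + 3)/(3y + 12) + 1/3| < ϵ whenever y > (7/3)/ϵ.
Take K = (7/3)/ϵ. If y > K then |(-y + 3)/(3y + 12) + 1/3| < (7/3)/y < ϵ.

K = (7/3)/ϵ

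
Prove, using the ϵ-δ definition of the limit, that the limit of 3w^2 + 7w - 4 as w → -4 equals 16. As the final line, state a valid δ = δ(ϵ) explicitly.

Let ϵ > 0 be given. We want δ > 0 such that 0 < |w + 4| < δ implies |(3w^2 + 7w - 4) − 16| < ϵ.
(3w^2 + 7w - 4) − 16 = 3w^2 + 7w - 20 = (w + 4)(3w - 5).
So |(3w^2 + 7w - 4) − 16| = |w + 4|·|3w - 5|.
Require δ ≤ 1. Then |w + 4| < 1 gives |w| < 5, and by the triangle inequality |3w - 5| ≤ 3·5 + 5 = 20.
Hence |(3w^2 + 7w - 4) − 16| ≤ 20|w + 4| < ϵ provided |w + 4| < ϵ/20.
Choosing δ = min(1, ϵ/20) ensures both conditions, hence |(3w^2 + 7w - 4) − 16| < ϵ.

δ = min(1, ϵ/20)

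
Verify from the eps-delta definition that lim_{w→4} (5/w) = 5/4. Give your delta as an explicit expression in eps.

delta = min(2, (8/5)eps)

Fix eps > 0. We seek delta > 0 such that 0 < |w − 4| < delta implies |5/w − (5/4)| < eps.
|5/w − (5/4)| = 5·|4 − w|/(4·|w|) = 5|w − 4|/(4|w|).
Restrict delta ≤ 2. Then |w − 4| < 2 gives |w| > 2, so 4|w| > 8.
Then |5/w − (5/4)| < 5|w − 4|/8, which is < eps when |w − 4| < (8/5)eps.
Take delta = min(2, (8/5)eps). Then 0 < |w − 4| < delta gives both |w − 4| < 2 and |w − 4| < (8/5)eps, so |5/w − (5/4)| < eps.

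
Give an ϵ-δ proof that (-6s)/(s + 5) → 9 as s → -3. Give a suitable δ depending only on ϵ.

Fix ϵ > 0. We want δ > 0 with 0 < |s + 3| < δ ⇒ |(-6s)/(s + 5) − 9| < ϵ.
Combining over a common denominator, (-6s)/(s + 5) − 9 = [(-6s)·2 − 18·(s + 5)] / [2·(s + 5)] = -30(s + 3) / (2(s + 5)).
So |(-6s)/(s + 5) − 9| = 30|s + 3| / (2·|s + 5|).
Require δ ≤ 1, so |s + 5| ≥ |2| − |s + 3| > 2 − 1 = 1.
Hence |(-6s)/(s + 5) − 9| < 30|s + 3|/(2·1) = 15|s + 3|, which is < ϵ once |s + 3| < (1/15)ϵ.
Take δ = min(1, (1/15)ϵ). Then 0 < |s + 3| < δ forces both bounds, so |(-6s)/(s + 5) − 9| < ϵ.

δ = min(1, (1/15)ϵ)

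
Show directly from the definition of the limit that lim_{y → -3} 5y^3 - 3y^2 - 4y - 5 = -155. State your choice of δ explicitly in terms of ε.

Let ε > 0 be given. We want δ > 0 such that 0 < |y + 3| < δ implies |(5y^3 - 3y^2 - 4y - 5) + 155| < ε.
(5y^3 - 3y^2 - 4y - 5) + 155 = 5y^3 - 3y^2 - 4y + 150 = (y + 3)(5y^2 - 18y + 50).
So |(5y^3 - 3y^2 - 4y - 5) + 155| = |y + 3|·|5y^2 - 18y + 50|.
Require δ ≤ 2. Then |y + 3| < 2 gives |y| < 5, and by the triangle inequality |5y^2 - 18y + 50| ≤ 5·5^2 + 18·5 + 50 = 265.
Hence |(5y^3 - 3y^2 - 4y - 5) + 155| ≤ 265|y + 3| < ε provided |y + 3| < ε/265.
Choosing δ = min(2, ε/265) ensures both conditions, hence |(5y^3 - 3y^2 - 4y - 5) + 155| < ε.

δ = min(2, ε/265)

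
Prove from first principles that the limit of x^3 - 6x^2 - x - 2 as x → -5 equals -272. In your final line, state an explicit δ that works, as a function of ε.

Let ε > 0 be given. We want δ > 0 such that 0 < |x + 5| < δ implies |(x^3 - 6x^2 - x - 2) + 272| < ε.
(x^3 - 6x^2 - x - 2) + 272 = x^3 - 6x^2 - x + 270 = (x + 5)(x^2 - 11x + 54).
So |(x^3 - 6x^2 - x - 2) + 272| = |x + 5|·|x^2 - 11x + 54|.
Assume first that |x + 5| < 1, so |x| < 6. Then |x^2 - 11x + 54| ≤ 6^2 + 11·6 + 54 = 156.
Hence |(x^3 - 6x^2 - x - 2) + 272| ≤ 156|x + 5| < ε provided |x + 5| < ε/156.
Choosing δ = min(1, ε/156) ensures both conditions, hence |(x^3 - 6x^2 - x - 2) + 272| < ε.

δ = min(1, ε/156)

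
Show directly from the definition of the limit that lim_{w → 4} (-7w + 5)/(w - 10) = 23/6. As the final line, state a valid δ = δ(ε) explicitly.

δ = min(3, (18/65)ε)

Let ε > 0 be given. We want δ > 0 with 0 < |w − 4| < δ ⇒ |(-7w + 5)/(w - 10) − (23/6)| < ε.
Combining over a common denominator, (-7w + 5)/(w - 10) − (23/6) = [(-7w + 5)·(-6) − (-23)·(w - 10)] / [(-6)·(w - 10)] = 65(w − 4) / ((-6)(w - 10)).
So |(-7w + 5)/(w - 10) − (23/6)| = 65|w − 4| / (6·|w − 10|).
Restrict δ ≤ 3. Then |w − 4| < 3 gives |w − 10| = |(w − 4) + (-6)| ≥ 6 − 3 = 3.
Hence |(-7w + 5)/(w - 10) − (23/6)| < 65|w − 4|/(6·3) = (65/18)|w − 4|, which is < ε once |w − 4| < (18/65)ε.
Take δ = min(3, (18/65)ε). Then 0 < |w − 4| < δ forces both bounds, so |(-7w + 5)/(w - 10) − (23/6)| < ε.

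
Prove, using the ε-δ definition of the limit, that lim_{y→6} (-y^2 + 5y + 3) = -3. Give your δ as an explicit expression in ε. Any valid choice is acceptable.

Let ε > 0 be given. We want δ > 0 such that 0 < |y − 6| < δ implies |(-y^2 + 5y + 3) + 3| < ε.
(-y^2 + 5y + 3) + 3 = -y^2 + 5y + 6 = (y − 6)(-y - 1).
So |(-y^2 + 5y + 3) + 3| = |y − 6|·|-y - 1|.
Require δ ≤ 1. Then |y − 6| < 1 gives |y| < 7, and by the triangle inequality |-y - 1| ≤ 7 + 1 = 8.
Hence |(-y^2 + 5y + 3) + 3| ≤ 8|y − 6| < ε provided |y − 6| < ε/8.
Take δ = min(1, ε/8). Then 0 < |y − 6| < δ gives both |y − 6| < 1 and |y − 6| < ε/8, so |(-y^2 + 5y + 3) + 3| < ε.

δ = min(1, ε/8)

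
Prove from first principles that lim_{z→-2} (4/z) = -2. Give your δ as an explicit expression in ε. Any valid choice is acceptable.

δ = min(1, (1/2)ε)

Suppose ε > 0. We seek δ > 0 such that 0 < |z + 2| < δ implies |4/z + 2| < ε.
|4/z + 2| = 4·|-2 − z|/(2·|z|) = 4|z + 2|/(2|z|).
Restrict δ ≤ 1. Then |z + 2| < 1 gives |z| > 1, so 2|z| > 2.
Then |4/z + 2| < 4|z + 2|/2, which is < ε when |z + 2| < (1/2)ε.
Take δ = min(1, (1/2)ε). Then 0 < |z + 2| < δ gives both |z + 2| < 1 and |z + 2| < (1/2)ε, so |4/z + 2| < ε.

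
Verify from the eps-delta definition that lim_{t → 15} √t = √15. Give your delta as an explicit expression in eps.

Suppose eps > 0. We want delta > 0 such that 0 < |t − 15| < delta implies |√t − √15| < eps.
Multiplying by the conjugate, |√t − √15| = |t − 15|/(√t + √15).
Restrict delta ≤ 15 so that |t − 15| < 15 forces t > 0, and then √t + √15 > √15.
Hence |√t − √15| < |t − 15|/√15, which is < eps once |t − 15| < √15·eps.
Take delta = min(15, √15·eps). If 0 < |t − 15| < delta then t > 0 and |√t − √15| < |t − 15|/√15 < eps.

delta = min(15, √15·eps)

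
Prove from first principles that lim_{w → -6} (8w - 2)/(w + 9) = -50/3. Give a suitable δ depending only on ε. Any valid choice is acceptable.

Let ε > 0. We want δ > 0 with 0 < |w + 6| < δ ⇒ |(8w - 2)/(w + 9) + 50/3| < ε.
Combining over a common denominator, (8w - 2)/(w + 9) + 50/3 = [(8w - 2)·3 − (-50)·(w + 9)] / [3·(w + 9)] = 74(w + 6) / (3(w + 9)).
So |(8w - 2)/(w + 9) + 50/3| = 74|w + 6| / (3·|w + 9|).
Require δ ≤ 3/2, so |w + 9| ≥ |3| − |w + 6| > 3 − 3/2 = 3/2.
Hence |(8w - 2)/(w + 9) + 50/3| < 74|w + 6|/(3·(3/2)) = (148/9)|w + 6|, which is < ε once |w + 6| < (9/148)ε.
Take δ = min(3/2, (9/148)ε). Then 0 < |w + 6| < δ forces both bounds, so |(8w - 2)/(w + 9) + 50/3| < ε.

δ = min(3/2, (9/148)ε)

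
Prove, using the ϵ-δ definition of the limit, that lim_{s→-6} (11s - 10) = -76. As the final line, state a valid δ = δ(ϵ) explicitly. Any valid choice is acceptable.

Let ϵ > 0. We need δ > 0 so that 0 < |s + 6| < δ implies |(11s - 10) + 76| < ϵ.
|(11s - 10) + 76| = |11s + 66| = 11|s + 6|.
Thus it suffices that |s + 6| < ϵ/11.
Choosing δ = ϵ/11 gives |(11s - 10) + 76| = 11|s + 6| < ϵ whenever |s + 6| < δ.

δ = ϵ/11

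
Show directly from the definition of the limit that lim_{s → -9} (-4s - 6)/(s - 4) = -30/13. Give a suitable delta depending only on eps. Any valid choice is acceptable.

Suppose eps > 0. We want delta > 0 with 0 < |s + 9| < delta ⇒ |(-4s - 6)/(s - 4) + 30/13| < eps.
Combining over a common denominator, (-4s - 6)/(s - 4) + 30/13 = [(-4s - 6)·(-13) − 30·(s - 4)] / [(-13)·(s - 4)] = 22(s + 9) / ((-13)(s - 4)).
So |(-4s - 6)/(s - 4) + 30/13| = 22|s + 9| / (13·|s − 4|).
Restrict delta ≤ 13/2. Then |s + 9| < 13/2 gives |s − 4| = |(s + 9) + (-13)| ≥ 13 − 13/2 = 13/2.
Hence |(-4s - 6)/(s - 4) + 30/13| < 22|s + 9|/(13·(13/2)) = (44/169)|s + 9|, which is < eps once |s + 9| < (169/44)eps.
Take delta = min(13/2, (169/44)eps). Then 0 < |s + 9| < delta forces both bounds, so |(-4s - 6)/(s - 4) + 30/13| < eps.

delta = min(13/2, (169/44)eps)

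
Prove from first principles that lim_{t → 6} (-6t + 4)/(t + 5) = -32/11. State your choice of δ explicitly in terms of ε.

Let ε > 0 be given. We want δ > 0 with 0 < |t − 6| < δ ⇒ |(-6t + 4)/(t + 5) + 32/11| < ε.
Combining over a common denominator, (-6t + 4)/(t + 5) + 32/11 = [(-6t + 4)·11 − (-32)·(t + 5)] / [11·(t + 5)] = -34(t − 6) / (11(t + 5)).
So |(-6t + 4)/(t + 5) + 32/11| = 34|t − 6| / (11·|t + 5|).
Restrict δ ≤ 11/2. Then |t − 6| < 11/2 gives |t + 5| = |(t − 6) + 11| ≥ 11 − 11/2 = 11/2.
Hence |(-6t + 4)/(t + 5) + 32/11| < 34|t − 6|/(11·(11/2)) = (68/121)|t − 6|, which is < ε once |t − 6| < (121/68)ε.
Take δ = min(11/2, (121/68)ε). Then 0 < |t − 6| < δ forces both bounds, so |(-6t + 4)/(t + 5) + 32/11| < ε.

δ = min(11/2, (121/68)ε)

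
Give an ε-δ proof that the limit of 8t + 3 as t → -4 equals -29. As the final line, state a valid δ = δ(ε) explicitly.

Fix ε > 0. We need δ > 0 so that 0 < |t + 4| < δ implies |(8t + 3) + 29| < ε.
|(8t + 3) + 29| = |8t + 32| = 8|t + 4|.
Thus it suffices that |t + 4| < ε/8.
Choosing δ = ε/8 gives |(8t + 3) + 29| = 8|t + 4| < ε whenever |t + 4| < δ.

δ = ε/8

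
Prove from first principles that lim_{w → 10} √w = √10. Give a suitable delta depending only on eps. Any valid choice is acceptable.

Let eps > 0 be given. We want delta > 0 such that 0 < |w − 10| < delta implies |√w − √10| < eps.
Rationalise: √w − √10 = (w − 10)/(√w + √10), so |√w − √10| = |w − 10|/(√w + √10).
Restrict delta ≤ 10 so that |w − 10| < 10 forces w > 0, and then √w + √10 > √10.
Hence |√w − √10| < |w − 10|/√10, which is < eps once |w − 10| < √10·eps.
Take delta = min(10, √10·eps). If 0 < |w − 10| < delta then w > 0 and |√w − √10| < |w − 10|/√10 < eps.

delta = min(10, √10·eps)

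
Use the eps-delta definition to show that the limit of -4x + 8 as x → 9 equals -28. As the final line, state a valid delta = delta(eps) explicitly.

delta = eps/4

Suppose eps > 0. We need delta > 0 so that 0 < |x − 9| < delta implies |(-4x + 8) + 28| < eps.
|(-4x + 8) + 28| = |-4x + 36| = 4|x − 9|.
So 4|x − 9| < eps exactly when |x − 9| < eps/4.
Take delta = eps/4. If 0 < |x − 9| < delta then |(-4x + 8) + 28| = 4|x − 9| < 4·(eps/4) = eps.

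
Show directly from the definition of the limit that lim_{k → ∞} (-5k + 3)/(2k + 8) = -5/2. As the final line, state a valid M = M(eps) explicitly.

M = (23/2)/eps

Suppose eps > 0. For k ≥ 1, |(-5k + 3)/(2k + 8) + 5/2| = |46|/(2(2k + 8)) = 46/(2(2k + 8)).
Since 2k + 8 ≥ 2k for k ≥ 1, this is ≤ 46/(2·2k) = (23/2)/k.
So |(-5k + 3)/(2k + 8) + 5/2| < eps whenever k > (23/2)/eps.
Take M = (23/2)/eps. If k > M then |(-5k + 3)/(2k + 8) + 5/2| ≤ (23/2)/k < eps.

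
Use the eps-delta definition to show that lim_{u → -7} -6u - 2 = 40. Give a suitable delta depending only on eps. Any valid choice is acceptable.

delta = eps/6

Suppose eps > 0. We need delta > 0 so that 0 < |u + 7| < delta implies |(-6u - 2) − 40| < eps.
|(-6u - 2) − 40| = |-6u - 42| = 6|u + 7|.
Thus it suffices that |u + 7| < eps/6.
Take delta = eps/6. If 0 < |u + 7| < delta then |(-6u - 2) − 40| = 6|u + 7| < 6·(eps/6) = eps.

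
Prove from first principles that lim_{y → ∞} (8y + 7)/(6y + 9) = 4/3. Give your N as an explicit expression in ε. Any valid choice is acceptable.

N = (5/6)/ε

Let ε > 0. We seek N > 0 such that y > N implies |(8y + 7)/(6y + 9) − (4/3)| < ε.
(8y + 7)/(6y + 9) − (4/3) = (6(8y + 7) − 8(6y + 9)) / (6(6y + 9)) = -30/(6(6y + 9)).
For y > 0 we have 6y + 9 > 6y, so |(8y + 7)/(6y + 9) − (4/3)| = 30/(6(6y + 9)) < 30/(6·6y) = (5/6)/y.
Thus |(8y + 7)/(6y + 9) − (4/3)| < ε whenever y > (5/6)/ε.
Take N = (5/6)/ε. If y > N then |(8y + 7)/(6y + 9) − (4/3)| < (5/6)/y < ε.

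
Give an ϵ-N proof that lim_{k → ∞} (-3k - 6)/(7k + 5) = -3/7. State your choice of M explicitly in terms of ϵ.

M = (27/49)/ϵ

Fix ϵ > 0. For k ≥ 1, |(-3k - 6)/(7k + 5) + 3/7| = |-27|/(7(7k + 5)) = 27/(7(7k + 5)).
Since 7k + 5 ≥ 7k for k ≥ 1, this is ≤ 27/(7·7k) = (27/49)/k.
So |(-3k - 6)/(7k + 5) + 3/7| < ϵ whenever k > (27/49)/ϵ.
Take M = (27/49)/ϵ. If k > M then |(-3k - 6)/(7k + 5) + 3/7| ≤ (27/49)/k < ϵ.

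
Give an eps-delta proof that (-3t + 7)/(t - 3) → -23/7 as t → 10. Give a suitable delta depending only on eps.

Suppose eps > 0. We want delta > 0 with 0 < |t − 10| < delta ⇒ |(-3t + 7)/(t - 3) + 23/7| < eps.
Combining over a common denominator, (-3t + 7)/(t - 3) + 23/7 = [(-3t + 7)·7 − (-23)·(t - 3)] / [7·(t - 3)] = 2(t − 10) / (7(t - 3)).
So |(-3t + 7)/(t - 3) + 23/7| = 2|t − 10| / (7·|t − 3|).
Restrict delta ≤ 7/2. Then |t − 10| < 7/2 gives |t − 3| = |(t − 10) + 7| ≥ 7 − 7/2 = 7/2.
Hence |(-3t + 7)/(t - 3) + 23/7| < 2|t − 10|/(7·(7/2)) = (4/49)|t − 10|, which is < eps once |t − 10| < (49/4)eps.
Take delta = min(7/2, (49/4)eps). Then 0 < |t − 10| < delta forces both bounds, so |(-3t + 7)/(t - 3) + 23/7| < eps.

delta = min(7/2, (49/4)eps)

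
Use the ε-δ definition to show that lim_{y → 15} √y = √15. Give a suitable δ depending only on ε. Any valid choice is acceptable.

δ = min(15, √15·ε)

Let ε > 0 be given. We want δ > 0 such that 0 < |y − 15| < δ implies |√y − √15| < ε.
Multiplying by the conjugate, |√y − √15| = |y − 15|/(√y + √15).
Restrict δ ≤ 15 so that |y − 15| < 15 forces y > 0, and then √y + √15 > √15.
Hence |√y − √15| < |y − 15|/√15, which is < ε once |y − 15| < √15·ε.
Take δ = min(15, √15·ε). If 0 < |y − 15| < δ then y > 0 and |√y − √15| < |y − 15|/√15 < ε.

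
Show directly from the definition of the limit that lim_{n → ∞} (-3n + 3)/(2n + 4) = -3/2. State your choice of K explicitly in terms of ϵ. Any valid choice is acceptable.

Suppose ϵ > 0. For n ≥ 1, |(-3n + 3)/(2n + 4) + 3/2| = |18|/(2(2n + 4)) = 18/(2(2n + 4)).
Since 2n + 4 ≥ 2n for n ≥ 1, this is ≤ 18/(2·2n) = (9/2)/n.
So |(-3n + 3)/(2n + 4) + 3/2| < ϵ whenever n > (9/2)/ϵ.
Take K = (9/2)/ϵ. If n > K then |(-3n + 3)/(2n + 4) + 3/2| ≤ (9/2)/n < ϵ.

K = (9/2)/ϵ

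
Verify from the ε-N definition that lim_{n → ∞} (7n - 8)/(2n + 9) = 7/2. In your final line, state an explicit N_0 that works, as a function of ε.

N_0 = (79/4)/ε

Let ε > 0. For n ≥ 1, |(7n - 8)/(2n + 9) − (7/2)| = |-79|/(2(2n + 9)) = 79/(2(2n + 9)).
Since 2n + 9 ≥ 2n for n ≥ 1, this is ≤ 79/(2·2n) = (79/4)/n.
So |(7n - 8)/(2n + 9) − (7/2)| < ε whenever n > (79/4)/ε.
Take N_0 = (79/4)/ε. If n > N_0 then |(7n - 8)/(2n + 9) − (7/2)| ≤ (79/4)/n < ε.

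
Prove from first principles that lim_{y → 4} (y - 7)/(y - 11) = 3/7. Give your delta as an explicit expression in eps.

Let eps > 0. We want delta > 0 with 0 < |y − 4| < delta ⇒ |(y - 7)/(y - 11) − (3/7)| < eps.
Combining over a common denominator, (y - 7)/(y - 11) − (3/7) = [(y - 7)·(-7) − (-3)·(y - 11)] / [(-7)·(y - 11)] = -4(y − 4) / ((-7)(y - 11)).
So |(y - 7)/(y - 11) − (3/7)| = 4|y − 4| / (7·|y − 11|).
Require delta ≤ 7/2, so |y − 11| ≥ |-7| − |y − 4| > 7 − 7/2 = 7/2.
Hence |(y - 7)/(y - 11) − (3/7)| < 4|y − 4|/(7·(7/2)) = (8/49)|y − 4|, which is < eps once |y − 4| < (49/8)eps.
Take delta = min(7/2, (49/8)eps). Then 0 < |y − 4| < delta forces both bounds, so |(y - 7)/(y - 11) − (3/7)| < eps.

delta = min(7/2, (49/8)eps)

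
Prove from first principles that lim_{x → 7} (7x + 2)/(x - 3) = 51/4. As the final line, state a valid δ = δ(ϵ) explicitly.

δ = min(2, (8/23)ϵ)

Fix ϵ > 0. We want δ > 0 with 0 < |x − 7| < δ ⇒ |(7x + 2)/(x - 3) − (51/4)| < ϵ.
Combining over a common denominator, (7x + 2)/(x - 3) − (51/4) = [(7x + 2)·4 − 51·(x - 3)] / [4·(x - 3)] = -23(x − 7) / (4(x - 3)).
So |(7x + 2)/(x - 3) − (51/4)| = 23|x − 7| / (4·|x − 3|).
Restrict δ ≤ 2. Then |x − 7| < 2 gives |x − 3| = |(x − 7) + 4| ≥ 4 − 2 = 2.
Hence |(7x + 2)/(x - 3) − (51/4)| < 23|x − 7|/(4·2) = (23/8)|x − 7|, which is < ϵ once |x − 7| < (8/23)ϵ.
Take δ = min(2, (8/23)ϵ). Then 0 < |x − 7| < δ forces both bounds, so |(7x + 2)/(x - 3) − (51/4)| < ϵ.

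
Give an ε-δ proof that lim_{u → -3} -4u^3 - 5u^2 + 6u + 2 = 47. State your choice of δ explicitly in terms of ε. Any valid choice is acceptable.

Let ε > 0 be given. We want δ > 0 such that 0 < |u + 3| < δ implies |(-4u^3 - 5u^2 + 6u + 2) − 47| < ε.
(-4u^3 - 5u^2 + 6u + 2) − 47 = -4u^3 - 5u^2 + 6u - 45 = (u + 3)(-4u^2 + 7u - 15).
So |(-4u^3 - 5u^2 + 6u + 2) − 47| = |u + 3|·|-4u^2 + 7u - 15|.
Require δ ≤ 1. Then |u + 3| < 1 gives |u| < 4, and by the triangle inequality |-4u^2 + 7u - 15| ≤ 4·4^2 + 7·4 + 15 = 107.
Hence |(-4u^3 - 5u^2 + 6u + 2) − 47| ≤ 107|u + 3| < ε provided |u + 3| < ε/107.
Take δ = min(1, ε/107). Then 0 < |u + 3| < δ gives both |u + 3| < 1 and |u + 3| < ε/107, so |(-4u^3 - 5u^2 + 6u + 2) − 47| < ε.

δ = min(1, ε/107)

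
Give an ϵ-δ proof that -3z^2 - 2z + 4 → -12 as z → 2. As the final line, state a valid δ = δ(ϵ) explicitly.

Let ϵ > 0. We want δ > 0 such that 0 < |z − 2| < δ implies |(-3z^2 - 2z + 4) + 12| < ϵ.
(-3z^2 - 2z + 4) + 12 = -3z^2 - 2z + 16 = (z − 2)(-3z - 8).
So |(-3z^2 - 2z + 4) + 12| = |z − 2|·|-3z - 8|.
Assume first that |z − 2| < 1, so |z| < 3. Then |-3z - 8| ≤ 3·3 + 8 = 17.
Hence |(-3z^2 - 2z + 4) + 12| ≤ 17|z − 2| < ϵ provided |z − 2| < ϵ/17.
Choosing δ = min(1, ϵ/17) ensures both conditions, hence |(-3z^2 - 2z + 4) + 12| < ϵ.

δ = min(1, ϵ/17)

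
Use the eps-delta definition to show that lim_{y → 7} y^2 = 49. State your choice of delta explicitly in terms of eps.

Suppose eps > 0. We seek delta > 0 with 0 < |y − 7| < delta ⇒ |y^2 − 49| < eps.
Factor: y^2 − 49 = (y − 7)(y + 7), so |y^2 − 49| = |y − 7|·|y + 7|.
Impose delta ≤ 1 so that |y| < 8; then |y + 7| ≤ 15.
Hence |y^2 − 49| ≤ 15|y − 7|, which is < eps once |y − 7| < eps/15.
Take delta = min(1, eps/15). If 0 < |y − 7| < delta then both bounds hold and |y^2 − 49| ≤ 15|y − 7| < 15·(eps/15) = eps.

delta = min(1, eps/15)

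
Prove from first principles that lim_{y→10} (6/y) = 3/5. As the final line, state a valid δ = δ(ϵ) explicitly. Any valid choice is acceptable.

δ = min(5, (25/3)ϵ)

Suppose ϵ > 0. We seek δ > 0 such that 0 < |y − 10| < δ implies |6/y − (3/5)| < ϵ.
|6/y − (3/5)| = 6·|10 − y|/(10·|y|) = 6|y − 10|/(10|y|).
Restrict δ ≤ 5. Then |y − 10| < 5 gives |y| > 5, so 10|y| > 50.
Then |6/y − (3/5)| < 6|y − 10|/50, which is < ϵ when |y − 10| < (25/3)ϵ.
Take δ = min(5, (25/3)ϵ). Then 0 < |y − 10| < δ gives both |y − 10| < 5 and |y − 10| < (25/3)ϵ, so |6/y − (3/5)| < ϵ.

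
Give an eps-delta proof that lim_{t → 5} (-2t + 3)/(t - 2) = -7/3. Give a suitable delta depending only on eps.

Suppose eps > 0. We want delta > 0 with 0 < |t − 5| < delta ⇒ |(-2t + 3)/(t - 2) + 7/3| < eps.
Combining over a common denominator, (-2t + 3)/(t - 2) + 7/3 = [(-2t + 3)·3 − (-7)·(t - 2)] / [3·(t - 2)] = 1(t − 5) / (3(t - 2)).
So |(-2t + 3)/(t - 2) + 7/3| = |t − 5| / (3·|t − 2|).
Restrict delta ≤ 3/2. Then |t − 5| < 3/2 gives |t − 2| = |(t − 5) + 3| ≥ 3 − 3/2 = 3/2.
Hence |(-2t + 3)/(t - 2) + 7/3| < |t − 5|/(3·(3/2)) = (2/9)|t − 5|, which is < eps once |t − 5| < (9/2)eps.
Take delta = min(3/2, (9/2)eps). Then 0 < |t − 5| < delta forces both bounds, so |(-2t + 3)/(t - 2) + 7/3| < eps.

delta = min(3/2, (9/2)eps)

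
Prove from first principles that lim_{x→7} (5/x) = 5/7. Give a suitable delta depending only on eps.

delta = min(7/2, (49/10)eps)

Let eps > 0 be given. We seek delta > 0 such that 0 < |x − 7| < delta implies |5/x − (5/7)| < eps.
|5/x − (5/7)| = 5·|7 − x|/(7·|x|) = 5|x − 7|/(7|x|).
Restrict delta ≤ 7/2. Then |x − 7| < 7/2 gives |x| > 7/2, so 7|x| > 49/2.
Then |5/x − (5/7)| < 5|x − 7|/(49/2), which is < eps when |x − 7| < (49/10)eps.
Take delta = min(7/2, (49/10)eps). Then 0 < |x − 7| < delta gives both |x − 7| < 7/2 and |x − 7| < (49/10)eps, so |5/x − (5/7)| < eps.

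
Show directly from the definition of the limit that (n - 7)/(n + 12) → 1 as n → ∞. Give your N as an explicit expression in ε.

N = 19/ε

Let ε > 0. For n ≥ 1, |(n - 7)/(n + 12) − 1| = |-19|/((n + 12)) = 19/((n + 12)).
Since n + 12 ≥ n for n ≥ 1, this is ≤ 19/(n) = 19/n.
So |(n - 7)/(n + 12) − 1| < ε whenever n > 19/ε.
Take N = 19/ε. If n > N then |(n - 7)/(n + 12) − 1| ≤ 19/n < ε.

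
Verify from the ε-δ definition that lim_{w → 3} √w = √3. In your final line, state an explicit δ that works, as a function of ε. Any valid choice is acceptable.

δ = min(3, √3·ε)

Let ε > 0. We want δ > 0 such that 0 < |w − 3| < δ implies |√w − √3| < ε.
Multiplying by the conjugate, |√w − √3| = |w − 3|/(√w + √3).
Restrict δ ≤ 3 so that |w − 3| < 3 forces w > 0, and then √w + √3 > √3.
Hence |√w − √3| < |w − 3|/√3, which is < ε once |w − 3| < √3·ε.
Take δ = min(3, √3·ε). If 0 < |w − 3| < δ then w > 0 and |√w − √3| < |w − 3|/√3 < ε.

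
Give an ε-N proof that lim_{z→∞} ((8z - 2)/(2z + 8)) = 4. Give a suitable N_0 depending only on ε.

Fix ε > 0. We seek N_0 > 0 such that z > N_0 implies |(8z - 2)/(2z + 8) − 4| < ε.
(8z - 2)/(2z + 8) − 4 = (2(8z - 2) − 8(2z + 8)) / (2(2z + 8)) = -68/(2(2z + 8)).
For z > 0 we have 2z + 8 > 2z, so |(8z - 2)/(2z + 8) − 4| = 68/(2(2z + 8)) < 68/(2·2z) = 17/z.
Thus |(8z - 2)/(2z + 8) − 4| < ε whenever z > 17/ε.
Take N_0 = 17/ε. If z > N_0 then |(8z - 2)/(2z + 8) − 4| < 17/z < ε.

N_0 = 17/ε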